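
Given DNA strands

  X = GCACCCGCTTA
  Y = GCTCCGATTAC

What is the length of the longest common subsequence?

Taking G at X[1]=Y[1], C at X[2]=Y[2], C at X[5]=Y[4], C at X[6]=Y[5], G at X[7]=Y[6], T at X[9]=Y[8], T at X[10]=Y[9], A at X[11]=Y[10] gives a common subsequence of length 8. Since dp[11][11] = 8, nothing longer is possible.

8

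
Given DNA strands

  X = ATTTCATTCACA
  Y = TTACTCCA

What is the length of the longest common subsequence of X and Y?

Taking T [2,1], T [3,2], C [5,4], T [8,5], C [9,6], C [11,7], A [12,8] gives a common subsequence of length 7. dp[12][8] = 7 confirms this is the maximum.

7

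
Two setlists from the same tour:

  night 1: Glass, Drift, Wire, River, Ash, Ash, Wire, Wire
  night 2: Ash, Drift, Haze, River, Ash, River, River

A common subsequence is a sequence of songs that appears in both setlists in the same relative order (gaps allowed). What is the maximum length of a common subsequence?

3

One common subsequence of length 3: Drift (night 1 #2, night 2 #2); then River (night 1 #4, night 2 #4); then Ash (night 1 #5, night 2 #5), and the DP table's final entry dp[8][7] is also 3, so no common subsequence is longer.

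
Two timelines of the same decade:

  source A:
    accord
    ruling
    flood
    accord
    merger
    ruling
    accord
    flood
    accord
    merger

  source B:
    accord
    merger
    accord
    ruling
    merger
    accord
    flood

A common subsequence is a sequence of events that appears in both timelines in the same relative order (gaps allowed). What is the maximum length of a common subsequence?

Match accord (source A #1, source B #3), ruling (source A #2, source B #4), merger (source A #5, source B #5), accord (source A #7, source B #6), flood (source A #8, source B #7) — 5 events in the same relative order in both. The LCS DP gives dp[10][7] = 5, so this is optimal.

5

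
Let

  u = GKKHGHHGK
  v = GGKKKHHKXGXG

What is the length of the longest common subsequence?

Taking G (u #1, v #2), K (u #2, v #4), K (u #3, v #5), H (u #4, v #7), G (u #5, v #10), G (u #8, v #12) gives a common subsequence of length 6. Since dp[9][12] = 6, nothing longer is possible.

6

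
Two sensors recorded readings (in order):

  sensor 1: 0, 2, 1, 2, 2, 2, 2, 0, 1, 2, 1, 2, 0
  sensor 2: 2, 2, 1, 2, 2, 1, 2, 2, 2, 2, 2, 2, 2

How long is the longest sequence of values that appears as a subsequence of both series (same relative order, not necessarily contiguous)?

Pick 2 (sensor 1 #2, sensor 2 #5) → 1 (sensor 1 #3, sensor 2 #6) → 2 (sensor 1 #4, sensor 2 #8) → 2 (sensor 1 #5, sensor 2 #9) → 2 (sensor 1 #6, sensor 2 #10) → 2 (sensor 1 #7, sensor 2 #11) → 2 (sensor 1 #10, sensor 2 #12) → 2 (sensor 1 #12, sensor 2 #13); all 8 values appear in both, in order, and the DP table's final entry dp[13][13] is also 8, so no common subsequence is longer.

8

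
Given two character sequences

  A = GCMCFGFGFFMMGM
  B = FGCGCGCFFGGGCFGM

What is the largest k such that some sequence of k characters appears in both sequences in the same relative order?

One common subsequence of length 9: G at A[1]=B[4], then C at A[2]=B[5], then C at A[4]=B[7], then F at A[5]=B[9], then G at A[6]=B[11], then G at A[8]=B[12], then F at A[10]=B[14], then G at A[13]=B[15], then M at A[14]=B[16]. The LCS DP gives dp[14][16] = 9, so this is optimal.

9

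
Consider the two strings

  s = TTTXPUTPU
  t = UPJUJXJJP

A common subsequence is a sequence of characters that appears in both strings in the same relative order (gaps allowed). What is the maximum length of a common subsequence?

One common subsequence of length 3: P at s[5]=t[2]; then U at s[6]=t[4]; then P at s[8]=t[9]. dp[9][9] = 3 confirms this is the maximum.

3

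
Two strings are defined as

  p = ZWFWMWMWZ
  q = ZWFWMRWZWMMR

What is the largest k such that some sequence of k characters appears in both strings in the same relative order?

7

Match Z at p[1]=q[1], then W at p[2]=q[2], then F at p[3]=q[3], then W at p[4]=q[4], then M at p[5]=q[5], then W at p[6]=q[9], then M at p[7]=q[11] — 7 characters in the same relative order in both. dp[9][12] = 7 confirms this is the maximum.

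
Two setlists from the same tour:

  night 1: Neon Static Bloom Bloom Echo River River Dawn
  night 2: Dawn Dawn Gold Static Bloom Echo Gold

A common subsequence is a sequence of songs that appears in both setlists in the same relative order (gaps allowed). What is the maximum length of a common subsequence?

3

Match Static at night 1[2]=night 2[4]; then Bloom at night 1[4]=night 2[5]; then Echo at night 1[5]=night 2[6] — 3 songs in the same relative order in both. Since dp[8][7] = 3, nothing longer is possible.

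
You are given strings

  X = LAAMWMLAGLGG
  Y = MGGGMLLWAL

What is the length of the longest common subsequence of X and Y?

One common subsequence of length 5: M (X #4, Y #1) → M (X #6, Y #5) → L (X #7, Y #7) → A (X #8, Y #9) → L (X #10, Y #10). The LCS DP gives dp[12][10] = 5, so this is optimal.

5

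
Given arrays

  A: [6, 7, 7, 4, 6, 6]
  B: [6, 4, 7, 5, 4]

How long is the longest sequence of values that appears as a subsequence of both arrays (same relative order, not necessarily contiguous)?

3

Let dp[i][j] be the LCS length of the first i values of A and the first j values of B. dp[i][j] = dp[i-1][j-1]+1 when the i-th and j-th values match, else max(dp[i-1][j], dp[i][j-1]).
    ·  6  4  7  5  4
 ·  0  0  0  0  0  0
 6  0  1  1  1  1  1
 7  0  1  1  2  2  2
 7  0  1  1  2  2  2
 4  0  1  2  2  2  3
 6  0  1  2  2  2  3
 6  0  1  2  2  2  3
dp[6][5] = 3. One LCS (by backtracking along matches): 6, 7, 4.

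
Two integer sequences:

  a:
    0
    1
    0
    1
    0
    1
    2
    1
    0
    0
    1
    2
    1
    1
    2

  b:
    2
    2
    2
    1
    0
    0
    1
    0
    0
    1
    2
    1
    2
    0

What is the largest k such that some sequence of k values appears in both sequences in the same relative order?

10

One common subsequence of length 10: 1 at a[2]=b[4], then 0 at a[3]=b[5], then 0 at a[5]=b[6], then 1 at a[8]=b[7], then 0 at a[9]=b[8], then 0 at a[10]=b[9], then 1 at a[11]=b[10], then 2 at a[12]=b[11], then 1 at a[14]=b[12], then 2 at a[15]=b[13], and the DP table's final entry dp[15][14] is also 10, so no common subsequence is longer.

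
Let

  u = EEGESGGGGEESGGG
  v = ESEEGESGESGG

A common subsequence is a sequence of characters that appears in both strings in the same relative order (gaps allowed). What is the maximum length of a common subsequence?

Taking E at u[1]=v[3], then E at u[2]=v[4], then G at u[3]=v[5], then E at u[4]=v[6], then S at u[5]=v[7], then G at u[9]=v[8], then E at u[11]=v[9], then S at u[12]=v[10], then G at u[14]=v[11], then G at u[15]=v[12] gives a common subsequence of length 10. The LCS DP gives dp[15][12] = 10, so this is optimal.

10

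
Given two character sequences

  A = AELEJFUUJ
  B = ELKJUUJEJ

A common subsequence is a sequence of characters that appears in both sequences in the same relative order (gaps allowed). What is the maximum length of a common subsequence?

6

Let dp[i][j] be the LCS length of the first i characters of A and the first j characters of B. dp[i][j] = dp[i-1][j-1]+1 when the i-th and j-th characters match, else max(dp[i-1][j], dp[i][j-1]).
    ·  E  L  K  J  U  U  J  E  J
 ·  0  0  0  0  0  0  0  0  0  0
 A  0  0  0  0  0  0  0  0  0  0
 E  0  1  1  1  1  1  1  1  1  1
 L  0  1  2  2  2  2  2  2  2  2
 E  0  1  2  2  2  2  2  2  3  3
 J  0  1  2  2  3  3  3  3  3  4
 F  0  1  2  2  3  3  3  3  3  4
 U  0  1  2  2  3  4  4  4  4  4
 U  0  1  2  2  3  4  5  5  5  5
 J  0  1  2  2  3  4  5  6  6  6
dp[9][9] = 6. One LCS (by backtracking along matches): ELJUUJ.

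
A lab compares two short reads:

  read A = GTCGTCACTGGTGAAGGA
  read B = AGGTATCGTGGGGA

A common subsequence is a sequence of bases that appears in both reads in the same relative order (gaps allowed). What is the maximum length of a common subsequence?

11

Taking G [1,2] → G [4,3] → T [5,4] → A [7,5] → C [8,7] → T [9,9] → G [11,10] → G [13,11] → G [16,12] → G [17,13] → A [18,14] gives a common subsequence of length 11. The LCS DP gives dp[18][14] = 11, so this is optimal.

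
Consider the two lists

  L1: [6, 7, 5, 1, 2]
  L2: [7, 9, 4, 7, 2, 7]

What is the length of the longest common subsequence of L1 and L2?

2

Let dp[i][j] be the LCS length of the first i values of L1 and the first j values of L2. dp[i][j] = dp[i-1][j-1]+1 when the i-th and j-th values match, else max(dp[i-1][j], dp[i][j-1]).
    ·  7  9  4  7  2  7
 ·  0  0  0  0  0  0  0
 6  0  0  0  0  0  0  0
 7  0  1  1  1  1  1  1
 5  0  1  1  1  1  1  1
 1  0  1  1  1  1  1  1
 2  0  1  1  1  1  2  2
dp[5][6] = 2. One LCS (by backtracking along matches): 7, 2.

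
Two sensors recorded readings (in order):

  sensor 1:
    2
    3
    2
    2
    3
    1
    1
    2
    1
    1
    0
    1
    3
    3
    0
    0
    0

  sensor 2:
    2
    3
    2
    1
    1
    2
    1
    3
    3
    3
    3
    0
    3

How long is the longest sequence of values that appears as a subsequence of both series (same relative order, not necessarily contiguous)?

10

Taking 2 (sensor 1 #1, sensor 2 #1), then 3 (sensor 1 #2, sensor 2 #2), then 2 (sensor 1 #4, sensor 2 #3), then 1 (sensor 1 #6, sensor 2 #4), then 1 (sensor 1 #7, sensor 2 #5), then 2 (sensor 1 #8, sensor 2 #6), then 1 (sensor 1 #9, sensor 2 #7), then 3 (sensor 1 #13, sensor 2 #10), then 3 (sensor 1 #14, sensor 2 #11), then 0 (sensor 1 #15, sensor 2 #12) gives a common subsequence of length 10, and the DP table's final entry dp[17][13] is also 10, so no common subsequence is longer.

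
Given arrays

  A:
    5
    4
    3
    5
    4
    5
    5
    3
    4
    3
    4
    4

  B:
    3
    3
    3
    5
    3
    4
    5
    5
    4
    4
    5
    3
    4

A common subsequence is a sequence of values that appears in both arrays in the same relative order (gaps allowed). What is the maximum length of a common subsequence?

Pick 5 [1,4], then 3 [3,5], then 4 [5,6], then 5 [6,7], then 5 [7,8], then 4 [9,10], then 3 [10,12], then 4 [12,13]; all 8 values appear in both, in order. Since dp[12][13] = 8, nothing longer is possible.

8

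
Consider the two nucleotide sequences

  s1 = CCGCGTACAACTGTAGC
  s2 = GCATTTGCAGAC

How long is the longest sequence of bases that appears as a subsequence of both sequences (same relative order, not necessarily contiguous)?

8

One common subsequence of length 8: G (s1 #3, s2 #1) → C (s1 #4, s2 #2) → G (s1 #5, s2 #7) → C (s1 #8, s2 #8) → A (s1 #10, s2 #9) → G (s1 #13, s2 #10) → A (s1 #15, s2 #11) → C (s1 #17, s2 #12). Since dp[17][12] = 8, nothing longer is possible.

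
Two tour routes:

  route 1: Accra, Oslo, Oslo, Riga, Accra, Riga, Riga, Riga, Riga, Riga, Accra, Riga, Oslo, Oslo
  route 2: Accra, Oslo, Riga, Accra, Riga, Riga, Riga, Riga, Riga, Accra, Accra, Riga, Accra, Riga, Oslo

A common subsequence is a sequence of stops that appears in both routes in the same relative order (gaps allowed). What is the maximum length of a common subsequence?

12

Taking Accra at route 1[1]=route 2[1], Oslo at route 1[3]=route 2[2], Riga at route 1[4]=route 2[3], Accra at route 1[5]=route 2[4], Riga at route 1[6]=route 2[6], Riga at route 1[7]=route 2[7], Riga at route 1[8]=route 2[8], Riga at route 1[9]=route 2[9], Riga at route 1[10]=route 2[12], Accra at route 1[11]=route 2[13], Riga at route 1[12]=route 2[14], Oslo at route 1[14]=route 2[15] gives a common subsequence of length 12. dp[14][15] = 12 confirms this is the maximum.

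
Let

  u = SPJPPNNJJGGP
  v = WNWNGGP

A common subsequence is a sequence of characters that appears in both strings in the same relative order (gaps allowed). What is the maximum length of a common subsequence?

5

Match N (u #6, v #2), N (u #7, v #4), G (u #10, v #5), G (u #11, v #6), P (u #12, v #7) — 5 characters in the same relative order in both, and the DP table's final entry dp[12][7] is also 5, so no common subsequence is longer.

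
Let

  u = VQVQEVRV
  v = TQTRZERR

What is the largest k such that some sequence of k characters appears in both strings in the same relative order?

3

Taking Q [2,2], E [5,6], R [7,8] gives a common subsequence of length 3. Since dp[8][8] = 3, nothing longer is possible.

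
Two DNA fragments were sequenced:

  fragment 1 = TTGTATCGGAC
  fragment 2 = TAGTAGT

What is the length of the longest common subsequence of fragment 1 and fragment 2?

5

Let dp[i][j] be the LCS length of the first i bases of fragment 1 and the first j bases of fragment 2. dp[i][j] = dp[i-1][j-1]+1 when the i-th and j-th bases match, else max(dp[i-1][j], dp[i][j-1]).
    ·  T  A  G  T  A  G  T
 ·  0  0  0  0  0  0  0  0
 T  0  1  1  1  1  1  1  1
 T  0  1  1  1  2  2  2  2
 G  0  1  1  2  2  2  3  3
 T  0  1  1  2  3  3  3  4
 A  0  1  2  2  3  4  4  4
 T  0  1  2  2  3  4  4  5
 C  0  1  2  2  3  4  4  5
 G  0  1  2  3  3  4  5  5
 G  0  1  2  3  3  4  5  5
 A  0  1  2  3  3  4  5  5
 C  0  1  2  3  3  4  5  5
dp[11][7] = 5. One LCS (by backtracking along matches): TGTAT.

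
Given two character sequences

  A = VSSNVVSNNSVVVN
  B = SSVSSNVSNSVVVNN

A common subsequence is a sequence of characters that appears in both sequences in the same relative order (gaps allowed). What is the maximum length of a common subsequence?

One common subsequence of length 12: V [1,3] → S [2,4] → S [3,5] → N [4,6] → V [6,7] → S [7,8] → N [9,9] → S [10,10] → V [11,11] → V [12,12] → V [13,13] → N [14,15], and the DP table's final entry dp[14][15] is also 12, so no common subsequence is longer.

12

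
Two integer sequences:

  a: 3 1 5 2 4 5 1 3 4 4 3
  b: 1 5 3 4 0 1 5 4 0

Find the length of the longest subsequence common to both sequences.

5

One common subsequence of length 5: 1 [2,1], 5 [3,2], 4 [5,4], 5 [6,7], 4 [9,8]. Since dp[11][9] = 5, nothing longer is possible.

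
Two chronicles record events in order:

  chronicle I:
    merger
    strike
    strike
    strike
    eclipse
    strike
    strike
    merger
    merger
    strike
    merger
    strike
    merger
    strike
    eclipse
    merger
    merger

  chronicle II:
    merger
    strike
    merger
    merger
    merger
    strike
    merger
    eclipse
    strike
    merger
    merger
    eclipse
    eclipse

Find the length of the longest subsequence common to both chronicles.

Taking merger [1,1] → strike [7,2] → merger [8,3] → merger [9,4] → merger [11,5] → strike [12,6] → merger [13,7] → strike [14,9] → merger [16,10] → merger [17,11] gives a common subsequence of length 10, and the DP table's final entry dp[17][13] is also 10, so no common subsequence is longer.

10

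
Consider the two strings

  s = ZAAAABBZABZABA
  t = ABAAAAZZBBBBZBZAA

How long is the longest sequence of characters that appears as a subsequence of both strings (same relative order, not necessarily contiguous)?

Match A (s #2, t #3); then A (s #3, t #4); then A (s #4, t #5); then A (s #5, t #6); then B (s #6, t #11); then B (s #7, t #12); then Z (s #8, t #13); then B (s #10, t #14); then Z (s #11, t #15); then A (s #12, t #16); then A (s #14, t #17) — 11 characters in the same relative order in both. Since dp[14][17] = 11, nothing longer is possible.

11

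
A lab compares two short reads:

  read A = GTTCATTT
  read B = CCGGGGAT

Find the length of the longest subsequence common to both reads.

Match G [1,6] → A [5,7] → T [8,8] — 3 bases in the same relative order in both. dp[8][8] = 3 confirms this is the maximum.

3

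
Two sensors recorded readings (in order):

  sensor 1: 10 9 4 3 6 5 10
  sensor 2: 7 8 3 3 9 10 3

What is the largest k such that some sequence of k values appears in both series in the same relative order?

2

Match 10 [1,6]; then 3 [4,7] — 2 values in the same relative order in both, and the DP table's final entry dp[7][7] is also 2, so no common subsequence is longer.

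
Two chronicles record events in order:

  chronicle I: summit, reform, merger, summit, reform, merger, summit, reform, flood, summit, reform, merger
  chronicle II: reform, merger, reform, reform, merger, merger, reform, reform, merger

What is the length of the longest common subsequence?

One common subsequence of length 7: reform at chronicle I[2]=chronicle II[1], then merger at chronicle I[3]=chronicle II[2], then reform at chronicle I[5]=chronicle II[4], then merger at chronicle I[6]=chronicle II[6], then reform at chronicle I[8]=chronicle II[7], then reform at chronicle I[11]=chronicle II[8], then merger at chronicle I[12]=chronicle II[9]. Since dp[12][9] = 7, nothing longer is possible.

7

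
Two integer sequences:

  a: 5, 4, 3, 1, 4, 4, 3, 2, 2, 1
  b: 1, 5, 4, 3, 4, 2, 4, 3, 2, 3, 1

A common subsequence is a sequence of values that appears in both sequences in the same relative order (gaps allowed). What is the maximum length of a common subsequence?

Pick 5 [1,2], 4 [2,3], 3 [3,4], 4 [5,5], 4 [6,7], 3 [7,8], 2 [8,9], 1 [10,11]; all 8 values appear in both, in order, and the DP table's final entry dp[10][11] is also 8, so no common subsequence is longer.

8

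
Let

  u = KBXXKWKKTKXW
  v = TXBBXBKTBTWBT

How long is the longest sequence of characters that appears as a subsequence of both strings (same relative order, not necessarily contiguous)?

5

One common subsequence of length 5: B (u #2, v #4); then X (u #3, v #5); then K (u #5, v #7); then W (u #6, v #11); then T (u #9, v #13). The LCS DP gives dp[12][13] = 5, so this is optimal.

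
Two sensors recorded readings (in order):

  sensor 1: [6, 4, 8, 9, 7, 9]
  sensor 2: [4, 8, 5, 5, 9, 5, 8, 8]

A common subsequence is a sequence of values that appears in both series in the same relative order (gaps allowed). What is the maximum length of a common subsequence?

3

Taking 4 [2,1], then 8 [3,2], then 9 [4,5] gives a common subsequence of length 3. The LCS DP gives dp[6][8] = 3, so this is optimal.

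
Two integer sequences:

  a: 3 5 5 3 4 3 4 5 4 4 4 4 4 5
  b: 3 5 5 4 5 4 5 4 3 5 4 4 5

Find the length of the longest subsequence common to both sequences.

Match 3 at a[1]=b[1]; then 5 at a[2]=b[2]; then 5 at a[3]=b[3]; then 4 at a[5]=b[4]; then 4 at a[7]=b[6]; then 5 at a[8]=b[7]; then 4 at a[9]=b[8]; then 4 at a[12]=b[11]; then 4 at a[13]=b[12]; then 5 at a[14]=b[13] — 10 values in the same relative order in both, and the DP table's final entry dp[14][13] is also 10, so no common subsequence is longer.

10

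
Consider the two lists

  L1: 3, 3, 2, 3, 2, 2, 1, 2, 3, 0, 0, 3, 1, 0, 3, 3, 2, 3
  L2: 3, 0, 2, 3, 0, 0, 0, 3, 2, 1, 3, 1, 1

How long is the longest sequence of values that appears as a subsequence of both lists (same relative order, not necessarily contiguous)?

9

Pick 3 at L1[1]=L2[1], then 2 at L1[8]=L2[3], then 3 at L1[9]=L2[4], then 0 at L1[10]=L2[5], then 0 at L1[11]=L2[6], then 0 at L1[14]=L2[7], then 3 at L1[16]=L2[8], then 2 at L1[17]=L2[9], then 3 at L1[18]=L2[11]; all 9 values appear in both, in order, and the DP table's final entry dp[18][13] is also 9, so no common subsequence is longer.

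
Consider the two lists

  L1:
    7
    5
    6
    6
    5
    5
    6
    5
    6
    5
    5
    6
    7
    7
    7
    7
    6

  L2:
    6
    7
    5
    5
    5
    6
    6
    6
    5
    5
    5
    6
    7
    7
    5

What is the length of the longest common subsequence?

One common subsequence of length 11: 7 at L1[1]=L2[2], 5 at L1[2]=L2[5], 6 at L1[3]=L2[6], 6 at L1[4]=L2[7], 6 at L1[7]=L2[8], 5 at L1[8]=L2[9], 5 at L1[10]=L2[10], 5 at L1[11]=L2[11], 6 at L1[12]=L2[12], 7 at L1[13]=L2[13], 7 at L1[14]=L2[14], and the DP table's final entry dp[17][15] is also 11, so no common subsequence is longer.

11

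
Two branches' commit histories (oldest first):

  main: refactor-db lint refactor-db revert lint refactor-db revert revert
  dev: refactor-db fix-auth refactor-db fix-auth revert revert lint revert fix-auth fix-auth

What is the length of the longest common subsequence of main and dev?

Taking refactor-db [1,1] → refactor-db [3,3] → revert [4,6] → lint [5,7] → revert [7,8] gives a common subsequence of length 5. The LCS DP gives dp[8][10] = 5, so this is optimal.

5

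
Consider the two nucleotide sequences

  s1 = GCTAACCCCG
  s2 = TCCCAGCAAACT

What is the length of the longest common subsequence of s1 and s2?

5

Match G at s1[1]=s2[6], C at s1[2]=s2[7], A at s1[4]=s2[9], A at s1[5]=s2[10], C at s1[6]=s2[11] — 5 bases in the same relative order in both. Since dp[10][12] = 5, nothing longer is possible.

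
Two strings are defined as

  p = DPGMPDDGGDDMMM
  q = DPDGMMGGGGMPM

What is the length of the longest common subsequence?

Pick D at p[1]=q[1], then P at p[2]=q[2], then G at p[3]=q[4], then M at p[4]=q[6], then G at p[8]=q[9], then G at p[9]=q[10], then M at p[12]=q[11], then M at p[14]=q[13]; all 8 characters appear in both, in order. Since dp[14][13] = 8, nothing longer is possible.

8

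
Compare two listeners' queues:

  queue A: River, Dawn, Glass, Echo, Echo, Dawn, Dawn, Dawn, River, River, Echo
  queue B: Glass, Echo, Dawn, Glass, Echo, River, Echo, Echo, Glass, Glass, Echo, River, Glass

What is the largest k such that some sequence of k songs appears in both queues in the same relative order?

5

Pick Dawn at queue A[2]=queue B[3] → Glass at queue A[3]=queue B[4] → Echo at queue A[4]=queue B[8] → Echo at queue A[5]=queue B[11] → River at queue A[9]=queue B[12]; all 5 songs appear in both, in order, and the DP table's final entry dp[11][13] is also 5, so no common subsequence is longer.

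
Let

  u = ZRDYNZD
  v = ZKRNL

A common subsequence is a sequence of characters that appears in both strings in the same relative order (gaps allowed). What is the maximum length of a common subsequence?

Let dp[i][j] be the LCS length of the first i characters of u and the first j characters of v. dp[i][j] = dp[i-1][j-1]+1 when the i-th and j-th characters match, else max(dp[i-1][j], dp[i][j-1]).
    ·  Z  K  R  N  L
 ·  0  0  0  0  0  0
 Z  0  1  1  1  1  1
 R  0  1  1  2  2  2
 D  0  1  1  2  2  2
 Y  0  1  1  2  2  2
 N  0  1  1  2  3  3
 Z  0  1  1  2  3  3
 D  0  1  1  2  3  3
dp[7][5] = 3. One LCS (by backtracking along matches): ZRN.

3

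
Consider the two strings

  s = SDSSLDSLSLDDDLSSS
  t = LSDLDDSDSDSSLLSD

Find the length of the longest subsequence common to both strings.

Match S [1,2], then D [2,6], then S [3,7], then S [4,9], then D [6,10], then S [7,11], then S [9,12], then L [10,13], then L [14,14], then S [15,15] — 10 characters in the same relative order in both, and the DP table's final entry dp[17][16] is also 10, so no common subsequence is longer.

10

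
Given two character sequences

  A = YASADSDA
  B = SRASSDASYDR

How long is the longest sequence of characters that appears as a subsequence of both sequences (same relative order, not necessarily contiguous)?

Let dp[i][j] be the LCS length of the first i characters of A and the first j characters of B. dp[i][j] = dp[i-1][j-1]+1 when the i-th and j-th characters match, else max(dp[i-1][j], dp[i][j-1]).
    ·  S  R  A  S  S  D  A  S  Y  D  R
 ·  0  0  0  0  0  0  0  0  0  0  0  0
 Y  0  0  0  0  0  0  0  0  0  1  1  1
 A  0  0  0  1  1  1  1  1  1  1  1  1
 S  0  1  1  1  2  2  2  2  2  2  2  2
 A  0  1  1  2  2  2  2  3  3  3  3  3
 D  0  1  1  2  2  2  3  3  3  3  4  4
 S  0  1  1  2  3  3  3  3  4  4  4  4
 D  0  1  1  2  3  3  4  4  4  4  5  5
 A  0  1  1  2  3  3  4  5  5  5  5  5
dp[8][11] = 5. One LCS (by backtracking along matches): ASASD.

5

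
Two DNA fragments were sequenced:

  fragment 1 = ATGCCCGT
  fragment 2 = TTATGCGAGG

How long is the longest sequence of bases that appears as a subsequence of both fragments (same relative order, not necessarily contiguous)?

5

Match A [1,3]; then T [2,4]; then G [3,5]; then C [4,6]; then G [7,10] — 5 bases in the same relative order in both. The LCS DP gives dp[8][10] = 5, so this is optimal.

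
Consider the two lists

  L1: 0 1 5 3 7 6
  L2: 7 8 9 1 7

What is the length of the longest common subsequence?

2

One common subsequence of length 2: 1 (L1 #2, L2 #4) → 7 (L1 #5, L2 #5). The LCS DP gives dp[6][5] = 2, so this is optimal.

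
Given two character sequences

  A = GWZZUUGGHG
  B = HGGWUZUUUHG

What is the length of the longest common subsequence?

Pick G [1,3]; then W [2,4]; then Z [3,6]; then U [5,8]; then U [6,9]; then H [9,10]; then G [10,11]; all 7 characters appear in both, in order. dp[10][11] = 7 confirms this is the maximum.

7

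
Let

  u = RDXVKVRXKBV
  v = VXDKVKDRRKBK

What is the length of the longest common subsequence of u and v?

Match D (u #2, v #3) → V (u #4, v #5) → K (u #5, v #6) → R (u #7, v #9) → K (u #9, v #10) → B (u #10, v #11) — 6 characters in the same relative order in both. dp[11][12] = 6 confirms this is the maximum.

6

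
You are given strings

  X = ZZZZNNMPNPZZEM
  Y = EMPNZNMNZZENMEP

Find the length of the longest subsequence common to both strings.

Match Z [4,5] → N [6,6] → M [7,7] → N [9,8] → Z [11,9] → Z [12,10] → E [13,11] → M [14,13] — 8 characters in the same relative order in both. The LCS DP gives dp[14][15] = 8, so this is optimal.

8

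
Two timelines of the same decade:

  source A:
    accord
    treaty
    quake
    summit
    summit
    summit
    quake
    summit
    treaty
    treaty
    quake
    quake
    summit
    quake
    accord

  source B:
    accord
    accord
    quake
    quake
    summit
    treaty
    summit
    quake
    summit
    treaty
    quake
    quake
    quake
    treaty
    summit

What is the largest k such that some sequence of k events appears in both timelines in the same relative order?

10

One common subsequence of length 10: accord (source A #1, source B #2), then quake (source A #3, source B #4), then summit (source A #4, source B #5), then summit (source A #6, source B #7), then quake (source A #7, source B #8), then summit (source A #8, source B #9), then treaty (source A #9, source B #10), then quake (source A #11, source B #12), then quake (source A #12, source B #13), then summit (source A #13, source B #15), and the DP table's final entry dp[15][15] is also 10, so no common subsequence is longer.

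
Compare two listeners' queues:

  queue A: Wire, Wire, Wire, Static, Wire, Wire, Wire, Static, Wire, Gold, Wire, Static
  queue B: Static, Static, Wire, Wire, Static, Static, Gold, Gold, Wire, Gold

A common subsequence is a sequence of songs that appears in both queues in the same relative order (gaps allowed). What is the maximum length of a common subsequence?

One common subsequence of length 6: Wire [2,3], Wire [3,4], Static [4,5], Static [8,6], Wire [9,9], Gold [10,10]. Since dp[12][10] = 6, nothing longer is possible.

6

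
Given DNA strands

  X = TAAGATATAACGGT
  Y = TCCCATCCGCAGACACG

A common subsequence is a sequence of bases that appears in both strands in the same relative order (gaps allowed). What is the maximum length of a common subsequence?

8

Pick T (X #1, Y #1), then A (X #2, Y #5), then A (X #3, Y #11), then G (X #4, Y #12), then A (X #5, Y #13), then A (X #10, Y #15), then C (X #11, Y #16), then G (X #13, Y #17); all 8 bases appear in both, in order, and the DP table's final entry dp[14][17] is also 8, so no common subsequence is longer.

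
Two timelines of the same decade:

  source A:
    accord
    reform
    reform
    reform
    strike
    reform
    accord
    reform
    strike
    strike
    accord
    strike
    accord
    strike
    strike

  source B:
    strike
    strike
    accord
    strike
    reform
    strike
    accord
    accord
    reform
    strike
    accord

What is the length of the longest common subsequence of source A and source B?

7

One common subsequence of length 7: accord at source A[1]=source B[3] → reform at source A[4]=source B[5] → strike at source A[5]=source B[6] → accord at source A[7]=source B[8] → reform at source A[8]=source B[9] → strike at source A[12]=source B[10] → accord at source A[13]=source B[11]. Since dp[15][11] = 7, nothing longer is possible.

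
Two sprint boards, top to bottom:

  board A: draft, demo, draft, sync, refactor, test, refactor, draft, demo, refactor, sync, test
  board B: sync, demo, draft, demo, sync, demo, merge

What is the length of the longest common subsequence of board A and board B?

Match draft (board A #1, board B #3); then demo (board A #2, board B #4); then sync (board A #4, board B #5); then demo (board A #9, board B #6) — 4 tasks in the same relative order in both, and the DP table's final entry dp[12][7] is also 4, so no common subsequence is longer.

4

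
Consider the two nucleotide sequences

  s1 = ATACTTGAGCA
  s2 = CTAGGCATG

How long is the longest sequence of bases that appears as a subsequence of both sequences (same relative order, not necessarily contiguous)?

Pick T (s1 #2, s2 #2), then A (s1 #3, s2 #3), then G (s1 #7, s2 #4), then G (s1 #9, s2 #5), then C (s1 #10, s2 #6), then A (s1 #11, s2 #7); all 6 bases appear in both, in order, and the DP table's final entry dp[11][9] is also 6, so no common subsequence is longer.

6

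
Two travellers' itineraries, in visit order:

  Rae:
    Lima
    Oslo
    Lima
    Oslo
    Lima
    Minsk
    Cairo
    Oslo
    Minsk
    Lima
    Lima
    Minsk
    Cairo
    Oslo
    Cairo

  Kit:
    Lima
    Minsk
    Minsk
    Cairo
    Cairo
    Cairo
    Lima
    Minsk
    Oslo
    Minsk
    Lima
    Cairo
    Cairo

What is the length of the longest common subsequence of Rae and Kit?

8

One common subsequence of length 8: Lima [1,1], then Lima [5,7], then Minsk [6,8], then Oslo [8,9], then Minsk [9,10], then Lima [11,11], then Cairo [13,12], then Cairo [15,13]. The LCS DP gives dp[15][13] = 8, so this is optimal.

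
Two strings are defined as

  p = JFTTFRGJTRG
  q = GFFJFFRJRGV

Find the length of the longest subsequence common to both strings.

7

One common subsequence of length 7: J [1,4] → F [2,5] → F [5,6] → R [6,7] → J [8,8] → R [10,9] → G [11,10], and the DP table's final entry dp[11][11] is also 7, so no common subsequence is longer.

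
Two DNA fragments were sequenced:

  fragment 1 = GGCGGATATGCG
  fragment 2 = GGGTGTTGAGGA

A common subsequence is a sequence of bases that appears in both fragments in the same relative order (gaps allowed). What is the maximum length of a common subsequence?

8

Pick G at fragment 1[1]=fragment 2[1] → G at fragment 1[2]=fragment 2[2] → G at fragment 1[4]=fragment 2[3] → G at fragment 1[5]=fragment 2[5] → T at fragment 1[7]=fragment 2[7] → A at fragment 1[8]=fragment 2[9] → G at fragment 1[10]=fragment 2[10] → G at fragment 1[12]=fragment 2[11]; all 8 bases appear in both, in order. The LCS DP gives dp[12][12] = 8, so this is optimal.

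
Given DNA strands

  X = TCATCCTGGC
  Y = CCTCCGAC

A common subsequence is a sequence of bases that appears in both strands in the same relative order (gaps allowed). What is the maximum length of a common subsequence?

Let dp[i][j] be the LCS length of the first i bases of X and the first j bases of Y. dp[i][j] = dp[i-1][j-1]+1 when the i-th and j-th bases match, else max(dp[i-1][j], dp[i][j-1]).
    ·  C  C  T  C  C  G  A  C
 ·  0  0  0  0  0  0  0  0  0
 T  0  0  0  1  1  1  1  1  1
 C  0  1  1  1  2  2  2  2  2
 A  0  1  1  1  2  2  2  3  3
 T  0  1  1  2  2  2  2  3  3
 C  0  1  2  2  3  3  3  3  4
 C  0  1  2  2  3  4  4  4  4
 T  0  1  2  3  3  4  4  4  4
 G  0  1  2  3  3  4  5  5  5
 G  0  1  2  3  3  4  5  5  5
 C  0  1  2  3  4  4  5  5  6
dp[10][8] = 6. One LCS (by backtracking along matches): CTCCGC.

6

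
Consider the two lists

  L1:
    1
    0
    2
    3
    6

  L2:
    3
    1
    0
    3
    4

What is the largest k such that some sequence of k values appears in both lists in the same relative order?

3

Let dp[i][j] be the LCS length of the first i values of L1 and the first j values of L2. dp[i][j] = dp[i-1][j-1]+1 when the i-th and j-th values match, else max(dp[i-1][j], dp[i][j-1]).
    ·  3  1  0  3  4
 ·  0  0  0  0  0  0
 1  0  0  1  1  1  1
 0  0  0  1  2  2  2
 2  0  0  1  2  2  2
 3  0  1  1  2  3  3
 6  0  1  1  2  3  3
dp[5][5] = 3. One LCS (by backtracking along matches): 1, 0, 3.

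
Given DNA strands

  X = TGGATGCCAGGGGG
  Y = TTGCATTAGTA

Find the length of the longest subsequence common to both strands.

Pick T [1,2], then G [2,3], then A [4,5], then T [5,7], then G [6,9], then A [9,11]; all 6 bases appear in both, in order. The LCS DP gives dp[14][11] = 6, so this is optimal.

6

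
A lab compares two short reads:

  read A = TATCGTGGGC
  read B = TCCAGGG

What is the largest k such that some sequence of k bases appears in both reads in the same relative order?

5

Taking T at read A[1]=read B[1], then A at read A[2]=read B[4], then G at read A[7]=read B[5], then G at read A[8]=read B[6], then G at read A[9]=read B[7] gives a common subsequence of length 5, and the DP table's final entry dp[10][7] is also 5, so no common subsequence is longer.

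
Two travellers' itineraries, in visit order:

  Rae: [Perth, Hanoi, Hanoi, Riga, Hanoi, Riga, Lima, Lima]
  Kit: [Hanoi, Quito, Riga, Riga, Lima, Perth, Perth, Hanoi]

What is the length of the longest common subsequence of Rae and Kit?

Pick Hanoi at Rae[2]=Kit[1] → Riga at Rae[4]=Kit[3] → Riga at Rae[6]=Kit[4] → Lima at Rae[7]=Kit[5]; all 4 stops appear in both, in order. Since dp[8][8] = 4, nothing longer is possible.

4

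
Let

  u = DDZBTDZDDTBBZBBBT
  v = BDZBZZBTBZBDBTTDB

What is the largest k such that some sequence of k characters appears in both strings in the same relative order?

10

Match D (u #2, v #2) → Z (u #3, v #3) → B (u #4, v #4) → Z (u #7, v #6) → T (u #10, v #8) → B (u #12, v #9) → Z (u #13, v #10) → B (u #14, v #11) → B (u #15, v #13) → B (u #16, v #17) — 10 characters in the same relative order in both. dp[17][17] = 10 confirms this is the maximum.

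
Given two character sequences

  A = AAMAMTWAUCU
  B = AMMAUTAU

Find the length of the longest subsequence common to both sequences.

Let dp[i][j] be the LCS length of the first i characters of A and the first j characters of B. dp[i][j] = dp[i-1][j-1]+1 when the i-th and j-th characters match, else max(dp[i-1][j], dp[i][j-1]).
    ·  A  M  M  A  U  T  A  U
 ·  0  0  0  0  0  0  0  0  0
 A  0  1  1  1  1  1  1  1  1
 A  0  1  1  1  2  2  2  2  2
 M  0  1  2  2  2  2  2  2  2
 A  0  1  2  2  3  3  3  3  3
 M  0  1  2  3  3  3  3  3  3
 T  0  1  2  3  3  3  4  4  4
 W  0  1  2  3  3  3  4  4  4
 A  0  1  2  3  4  4  4  5  5
 U  0  1  2  3  4  5  5  5  6
 C  0  1  2  3  4  5  5  5  6
 U  0  1  2  3  4  5  5  5  6
dp[11][8] = 6. One LCS (by backtracking along matches): AMATAU.

6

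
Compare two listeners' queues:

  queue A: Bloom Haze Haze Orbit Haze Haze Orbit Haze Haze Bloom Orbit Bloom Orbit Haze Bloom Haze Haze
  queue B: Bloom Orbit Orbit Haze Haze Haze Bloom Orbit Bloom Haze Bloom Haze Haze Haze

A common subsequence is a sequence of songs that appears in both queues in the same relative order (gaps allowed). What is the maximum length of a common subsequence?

One common subsequence of length 12: Bloom (queue A #1, queue B #1); then Orbit (queue A #4, queue B #3); then Haze (queue A #6, queue B #4); then Haze (queue A #8, queue B #5); then Haze (queue A #9, queue B #6); then Bloom (queue A #10, queue B #7); then Orbit (queue A #11, queue B #8); then Bloom (queue A #12, queue B #9); then Haze (queue A #14, queue B #10); then Bloom (queue A #15, queue B #11); then Haze (queue A #16, queue B #13); then Haze (queue A #17, queue B #14), and the DP table's final entry dp[17][14] is also 12, so no common subsequence is longer.

12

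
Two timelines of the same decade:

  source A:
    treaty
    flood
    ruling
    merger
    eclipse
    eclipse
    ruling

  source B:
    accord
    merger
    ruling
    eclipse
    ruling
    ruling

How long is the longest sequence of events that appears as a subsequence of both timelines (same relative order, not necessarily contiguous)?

3

One common subsequence of length 3: ruling [3,3]; then eclipse [5,4]; then ruling [7,6]. Since dp[7][6] = 3, nothing longer is possible.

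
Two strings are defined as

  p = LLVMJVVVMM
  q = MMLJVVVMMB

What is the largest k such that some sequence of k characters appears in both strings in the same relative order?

Let dp[i][j] be the LCS length of the first i characters of p and the first j characters of q. dp[i][j] = dp[i-1][j-1]+1 when the i-th and j-th characters match, else max(dp[i-1][j], dp[i][j-1]).
    ·  M  M  L  J  V  V  V  M  M  B
 ·  0  0  0  0  0  0  0  0  0  0  0
 L  0  0  0  1  1  1  1  1  1  1  1
 L  0  0  0  1  1  1  1  1  1  1  1
 V  0  0  0  1  1  2  2  2  2  2  2
 M  0  1  1  1  1  2  2  2  3  3  3
 J  0  1  1  1  2  2  2  2  3  3  3
 V  0  1  1  1  2  3  3  3  3  3  3
 V  0  1  1  1  2  3  4  4  4  4  4
 V  0  1  1  1  2  3  4  5  5  5  5
 M  0  1  2  2  2  3  4  5  6  6  6
 M  0  1  2  2  2  3  4  5  6  7  7
dp[10][10] = 7. One LCS (by backtracking along matches): LJVVVMM.

7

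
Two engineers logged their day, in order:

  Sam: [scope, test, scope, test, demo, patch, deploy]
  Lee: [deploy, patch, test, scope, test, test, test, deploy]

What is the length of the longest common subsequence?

4

Pick scope [1,4] → test [2,6] → test [4,7] → deploy [7,8]; all 4 tasks appear in both, in order, and the DP table's final entry dp[7][8] is also 4, so no common subsequence is longer.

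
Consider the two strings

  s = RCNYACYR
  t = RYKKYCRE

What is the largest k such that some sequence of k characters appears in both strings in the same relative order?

Let dp[i][j] be the LCS length of the first i characters of s and the first j characters of t. dp[i][j] = dp[i-1][j-1]+1 when the i-th and j-th characters match, else max(dp[i-1][j], dp[i][j-1]).
    ·  R  Y  K  K  Y  C  R  E
 ·  0  0  0  0  0  0  0  0  0
 R  0  1  1  1  1  1  1  1  1
 C  0  1  1  1  1  1  2  2  2
 N  0  1  1  1  1  1  2  2  2
 Y  0  1  2  2  2  2  2  2  2
 A  0  1  2  2  2  2  2  2  2
 C  0  1  2  2  2  2  3  3  3
 Y  0  1  2  2  2  3  3  3  3
 R  0  1  2  2  2  3  3  4  4
dp[8][8] = 4. One LCS (by backtracking along matches): RYCR.

4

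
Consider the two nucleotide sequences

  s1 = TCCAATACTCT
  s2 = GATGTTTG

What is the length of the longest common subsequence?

Match T at s1[1]=s2[3], then T at s1[6]=s2[5], then T at s1[9]=s2[6], then T at s1[11]=s2[7] — 4 bases in the same relative order in both. Since dp[11][8] = 4, nothing longer is possible.

4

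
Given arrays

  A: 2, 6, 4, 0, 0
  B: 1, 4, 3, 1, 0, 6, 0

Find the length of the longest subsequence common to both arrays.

Taking 4 [3,2], 0 [4,5], 0 [5,7] gives a common subsequence of length 3, and the DP table's final entry dp[5][7] is also 3, so no common subsequence is longer.

3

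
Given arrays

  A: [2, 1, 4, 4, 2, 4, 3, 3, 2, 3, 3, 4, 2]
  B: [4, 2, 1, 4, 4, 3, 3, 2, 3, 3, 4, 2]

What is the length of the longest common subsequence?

Taking 2 at A[1]=B[2], 1 at A[2]=B[3], 4 at A[4]=B[4], 4 at A[6]=B[5], 3 at A[7]=B[6], 3 at A[8]=B[7], 2 at A[9]=B[8], 3 at A[10]=B[9], 3 at A[11]=B[10], 4 at A[12]=B[11], 2 at A[13]=B[12] gives a common subsequence of length 11, and the DP table's final entry dp[13][12] is also 11, so no common subsequence is longer.

11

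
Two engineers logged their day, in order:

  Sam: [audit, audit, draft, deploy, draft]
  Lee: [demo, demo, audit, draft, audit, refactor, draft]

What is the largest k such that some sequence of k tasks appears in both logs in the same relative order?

3

Pick audit at Sam[1]=Lee[3] → audit at Sam[2]=Lee[5] → draft at Sam[5]=Lee[7]; all 3 tasks appear in both, in order. dp[5][7] = 3 confirms this is the maximum.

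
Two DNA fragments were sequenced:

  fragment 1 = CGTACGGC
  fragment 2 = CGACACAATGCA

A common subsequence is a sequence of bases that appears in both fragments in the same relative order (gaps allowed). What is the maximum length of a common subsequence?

6

Let dp[i][j] be the LCS length of the first i bases of fragment 1 and the first j bases of fragment 2. dp[i][j] = dp[i-1][j-1]+1 when the i-th and j-th bases match, else max(dp[i-1][j], dp[i][j-1]).
    ·  C  G  A  C  A  C  A  A  T  G  C  A
 ·  0  0  0  0  0  0  0  0  0  0  0  0  0
 C  0  1  1  1  1  1  1  1  1  1  1  1  1
 G  0  1  2  2  2  2  2  2  2  2  2  2  2
 T  0  1  2  2  2  2  2  2  2  3  3  3  3
 A  0  1  2  3  3  3  3  3  3  3  3  3  4
 C  0  1  2  3  4  4  4  4  4  4  4  4  4
 G  0  1  2  3  4  4  4  4  4  4  5  5  5
 G  0  1  2  3  4  4  4  4  4  4  5  5  5
 C  0  1  2  3  4  4  5  5  5  5  5  6  6
dp[8][12] = 6. One LCS (by backtracking along matches): CGACGC.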